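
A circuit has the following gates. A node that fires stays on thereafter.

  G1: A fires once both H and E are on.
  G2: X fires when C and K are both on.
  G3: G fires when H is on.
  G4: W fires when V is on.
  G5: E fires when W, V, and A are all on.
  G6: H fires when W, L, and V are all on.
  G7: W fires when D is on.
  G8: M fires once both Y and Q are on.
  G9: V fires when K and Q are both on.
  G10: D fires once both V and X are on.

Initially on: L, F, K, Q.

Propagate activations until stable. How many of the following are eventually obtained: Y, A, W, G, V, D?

3

K and Q are on, so V fires (G9).
V is on, so W fires (G4).
G6: W, L, and V on → H on.
G3: H on → G on.
No rule produces Y, and it is not given.
A would need H and E (G1), but E never turns on.
W: reached.
G: reached.
V: reached.
D would need V and X (G10), but X never turns on.
Reached: W, G, and V — 3 of the 6.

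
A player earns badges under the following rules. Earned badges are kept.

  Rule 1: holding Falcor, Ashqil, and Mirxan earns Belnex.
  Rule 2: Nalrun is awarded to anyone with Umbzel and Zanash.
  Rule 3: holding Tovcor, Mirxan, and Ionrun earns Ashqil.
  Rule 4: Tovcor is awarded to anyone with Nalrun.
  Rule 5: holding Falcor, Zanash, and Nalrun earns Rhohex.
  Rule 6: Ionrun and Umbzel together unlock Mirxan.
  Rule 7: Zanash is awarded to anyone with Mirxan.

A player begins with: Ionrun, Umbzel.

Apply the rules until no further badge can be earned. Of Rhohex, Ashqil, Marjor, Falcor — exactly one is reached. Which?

Ashqil

With Ionrun and Umbzel, Mirxan is earned (Rule 6).
With Mirxan, Zanash is earned (Rule 7).
With Umbzel and Zanash, Nalrun is earned (Rule 2).
With Nalrun, Tovcor is earned (Rule 4).
With Tovcor, Mirxan, and Ionrun, Ashqil is earned (Rule 3).
Rhohex would need Falcor, Zanash, and Nalrun (Rule 5), but Falcor is never earned. No rule produces Marjor, and it is not given. No rule produces Falcor, and it is not given.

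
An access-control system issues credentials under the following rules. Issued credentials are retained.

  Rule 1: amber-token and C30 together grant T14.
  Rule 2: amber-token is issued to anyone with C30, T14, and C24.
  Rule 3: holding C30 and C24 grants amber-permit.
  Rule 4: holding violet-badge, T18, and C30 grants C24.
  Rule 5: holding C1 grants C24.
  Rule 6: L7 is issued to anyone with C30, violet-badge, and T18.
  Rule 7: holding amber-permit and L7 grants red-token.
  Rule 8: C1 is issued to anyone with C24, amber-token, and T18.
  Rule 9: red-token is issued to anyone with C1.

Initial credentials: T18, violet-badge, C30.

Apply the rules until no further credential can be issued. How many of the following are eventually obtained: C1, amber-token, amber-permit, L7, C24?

Holding C30, violet-badge, and T18 grants L7 (Rule 6).
Holding violet-badge, T18, and C30 grants C24 (Rule 4).
Holding C30 and C24 grants amber-permit (Rule 3).
C1 would need C24, amber-token, and T18 (Rule 8), but amber-token is never granted.
amber-token would need C30, T14, and C24 (Rule 2), but T14 is never granted.
amber-permit: reached.
L7: reached.
C24: reached.
Reached: amber-permit, L7, and C24 — 3 of the 5.

3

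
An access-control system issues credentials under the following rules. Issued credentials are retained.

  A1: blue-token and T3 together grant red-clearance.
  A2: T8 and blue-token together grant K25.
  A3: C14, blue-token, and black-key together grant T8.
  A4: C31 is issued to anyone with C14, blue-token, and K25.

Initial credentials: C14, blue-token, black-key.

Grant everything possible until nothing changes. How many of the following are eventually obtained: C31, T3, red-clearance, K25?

Holding C14, blue-token, and black-key grants T8 (A3).
Holding T8 and blue-token grants K25 (A2).
Holding C14, blue-token, and K25 grants C31 (A4).
C31: reached.
No rule produces T3, and it is not given.
red-clearance would need blue-token and T3 (A1), but T3 is never granted.
K25: reached.
Reached: C31 and K25 — 2 of the 4.

2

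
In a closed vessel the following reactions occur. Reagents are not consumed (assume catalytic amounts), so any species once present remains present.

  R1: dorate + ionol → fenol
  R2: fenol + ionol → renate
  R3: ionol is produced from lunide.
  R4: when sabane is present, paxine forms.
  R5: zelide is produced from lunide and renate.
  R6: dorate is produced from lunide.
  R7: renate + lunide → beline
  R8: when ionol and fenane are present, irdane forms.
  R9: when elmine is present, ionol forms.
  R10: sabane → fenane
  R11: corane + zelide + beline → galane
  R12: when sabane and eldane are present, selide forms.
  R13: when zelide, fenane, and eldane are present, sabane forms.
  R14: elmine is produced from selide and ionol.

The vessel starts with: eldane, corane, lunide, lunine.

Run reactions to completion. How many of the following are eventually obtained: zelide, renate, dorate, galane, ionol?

lunide present → ionol forms (R3).
lunide present → dorate forms (R6).
dorate and ionol present → fenol forms (R1).
fenol and ionol present → renate forms (R2).
lunide and renate present → zelide forms (R5).
renate and lunide present → beline forms (R7).
corane, zelide, and beline present → galane forms (R11).
zelide: reached.
renate: reached.
dorate: reached.
galane: reached.
ionol: reached.
All 5 are reached.

5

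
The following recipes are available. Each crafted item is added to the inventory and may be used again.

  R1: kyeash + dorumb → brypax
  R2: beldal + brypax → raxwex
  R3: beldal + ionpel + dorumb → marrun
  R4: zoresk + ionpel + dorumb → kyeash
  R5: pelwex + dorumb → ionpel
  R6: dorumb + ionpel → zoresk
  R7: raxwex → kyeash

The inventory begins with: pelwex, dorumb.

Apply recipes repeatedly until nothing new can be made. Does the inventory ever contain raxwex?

raxwex would need beldal and brypax (R2), but beldal is never obtained.

No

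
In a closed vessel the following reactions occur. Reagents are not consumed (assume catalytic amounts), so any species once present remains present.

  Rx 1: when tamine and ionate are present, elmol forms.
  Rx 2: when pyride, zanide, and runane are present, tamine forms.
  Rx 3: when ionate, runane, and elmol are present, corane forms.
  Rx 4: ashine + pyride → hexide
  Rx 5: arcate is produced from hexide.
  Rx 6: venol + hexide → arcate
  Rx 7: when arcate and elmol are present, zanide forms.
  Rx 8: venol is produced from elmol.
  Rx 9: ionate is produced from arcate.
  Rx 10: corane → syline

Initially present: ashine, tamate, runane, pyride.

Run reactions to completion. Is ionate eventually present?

ashine and pyride present → hexide forms (Rx 4).
hexide present → arcate forms (Rx 5).
arcate present → ionate forms (Rx 9).

Yes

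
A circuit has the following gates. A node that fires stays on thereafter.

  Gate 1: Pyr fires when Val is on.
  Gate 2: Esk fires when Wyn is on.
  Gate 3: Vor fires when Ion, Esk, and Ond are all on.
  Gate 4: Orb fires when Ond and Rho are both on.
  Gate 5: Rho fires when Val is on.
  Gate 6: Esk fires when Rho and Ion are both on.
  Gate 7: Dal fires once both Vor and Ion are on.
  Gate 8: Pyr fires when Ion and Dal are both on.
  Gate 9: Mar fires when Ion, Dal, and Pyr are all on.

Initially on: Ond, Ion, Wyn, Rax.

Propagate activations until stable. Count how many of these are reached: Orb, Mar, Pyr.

Wyn is on, so Esk fires (Gate 2).
Gate 3: Ion, Esk, and Ond on → Vor on.
Vor and Ion are on, so Dal fires (Gate 7).
Gate 8: Ion and Dal on → Pyr on.
Gate 9: Ion, Dal, and Pyr on → Mar on.
Orb would need Ond and Rho (Gate 4), but Rho never turns on.
Mar: reached.
Pyr: reached.
Reached: Mar and Pyr — 2 of the 3.

2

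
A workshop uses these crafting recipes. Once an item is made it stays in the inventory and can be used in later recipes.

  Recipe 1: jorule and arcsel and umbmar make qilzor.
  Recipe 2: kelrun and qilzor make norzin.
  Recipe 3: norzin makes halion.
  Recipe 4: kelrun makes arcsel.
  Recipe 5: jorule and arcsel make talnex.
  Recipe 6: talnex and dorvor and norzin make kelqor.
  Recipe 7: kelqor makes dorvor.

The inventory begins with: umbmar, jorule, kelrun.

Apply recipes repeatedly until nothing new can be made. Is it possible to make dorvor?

dorvor would need kelqor (Recipe 7), but kelqor is never obtained.

No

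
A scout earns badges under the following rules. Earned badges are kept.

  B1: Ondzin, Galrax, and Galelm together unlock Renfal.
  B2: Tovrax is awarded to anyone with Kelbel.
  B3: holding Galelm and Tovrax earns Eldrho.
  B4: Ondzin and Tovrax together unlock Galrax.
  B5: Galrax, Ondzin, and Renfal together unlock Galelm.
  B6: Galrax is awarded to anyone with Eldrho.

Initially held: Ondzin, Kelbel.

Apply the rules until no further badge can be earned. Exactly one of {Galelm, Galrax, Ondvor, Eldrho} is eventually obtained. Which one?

With Kelbel, Tovrax is earned (B2).
With Ondzin and Tovrax, Galrax is earned (B4).
Galelm would need Galrax, Ondzin, and Renfal (B5), but Renfal is never earned. Eldrho would need Galelm and Tovrax (B3), but Galelm is never earned. No rule produces Ondvor, and it is not given.

Galrax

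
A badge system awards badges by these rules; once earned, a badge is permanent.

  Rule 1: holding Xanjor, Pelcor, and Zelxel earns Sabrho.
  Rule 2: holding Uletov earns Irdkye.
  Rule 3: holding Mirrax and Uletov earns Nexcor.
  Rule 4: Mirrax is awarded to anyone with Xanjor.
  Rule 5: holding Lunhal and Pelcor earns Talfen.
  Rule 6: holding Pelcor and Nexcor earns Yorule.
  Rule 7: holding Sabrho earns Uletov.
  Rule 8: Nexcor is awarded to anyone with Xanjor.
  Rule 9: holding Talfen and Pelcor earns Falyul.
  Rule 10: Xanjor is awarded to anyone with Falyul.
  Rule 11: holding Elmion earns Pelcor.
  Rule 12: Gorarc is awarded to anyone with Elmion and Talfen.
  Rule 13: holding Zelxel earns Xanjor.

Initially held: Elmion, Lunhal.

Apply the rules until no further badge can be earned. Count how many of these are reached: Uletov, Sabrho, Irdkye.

Uletov would need Sabrho (Rule 7), but Sabrho is never earned.
Sabrho would need Xanjor, Pelcor, and Zelxel (Rule 1), but Zelxel is never earned.
Irdkye would need Uletov (Rule 2), but Uletov is never earned.
None of the 3 are reached.

0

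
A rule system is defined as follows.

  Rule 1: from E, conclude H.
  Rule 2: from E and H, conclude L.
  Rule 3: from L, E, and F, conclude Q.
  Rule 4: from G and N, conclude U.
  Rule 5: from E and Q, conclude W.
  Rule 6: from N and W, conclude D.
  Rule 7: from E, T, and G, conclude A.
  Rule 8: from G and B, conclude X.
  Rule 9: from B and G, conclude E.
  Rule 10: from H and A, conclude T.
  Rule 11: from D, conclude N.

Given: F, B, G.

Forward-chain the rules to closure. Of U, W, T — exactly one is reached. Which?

W

From B and G, Rule 9 gives E.
E holds, so H follows (Rule 1).
E and H hold, so L follows (Rule 2).
From L, E, and F, Rule 3 gives Q.
From E and Q, Rule 5 gives W.
T would need H and A (Rule 10), but A is never established. U would need G and N (Rule 4), but N is never established.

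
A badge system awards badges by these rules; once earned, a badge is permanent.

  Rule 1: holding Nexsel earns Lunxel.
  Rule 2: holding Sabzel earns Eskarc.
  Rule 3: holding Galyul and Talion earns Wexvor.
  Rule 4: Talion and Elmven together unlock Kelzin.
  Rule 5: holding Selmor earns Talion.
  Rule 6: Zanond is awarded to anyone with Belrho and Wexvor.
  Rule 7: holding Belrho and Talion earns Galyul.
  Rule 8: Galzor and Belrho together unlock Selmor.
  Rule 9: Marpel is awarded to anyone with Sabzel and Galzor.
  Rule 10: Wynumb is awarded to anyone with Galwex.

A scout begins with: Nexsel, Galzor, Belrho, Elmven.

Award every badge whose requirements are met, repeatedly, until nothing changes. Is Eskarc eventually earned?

Eskarc would need Sabzel (Rule 2), but Sabzel is never earned.

No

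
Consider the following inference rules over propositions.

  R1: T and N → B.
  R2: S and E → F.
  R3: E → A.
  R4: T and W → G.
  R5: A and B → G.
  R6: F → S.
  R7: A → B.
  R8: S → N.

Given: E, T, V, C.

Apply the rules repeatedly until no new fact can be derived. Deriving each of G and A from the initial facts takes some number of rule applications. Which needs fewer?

A

A: E holds, so A follows (R3). [1 rule application]
G: From E, R3 gives A. A holds, so B follows (R7). From A and B, R5 gives G. [3 rule applications]
A needs fewer.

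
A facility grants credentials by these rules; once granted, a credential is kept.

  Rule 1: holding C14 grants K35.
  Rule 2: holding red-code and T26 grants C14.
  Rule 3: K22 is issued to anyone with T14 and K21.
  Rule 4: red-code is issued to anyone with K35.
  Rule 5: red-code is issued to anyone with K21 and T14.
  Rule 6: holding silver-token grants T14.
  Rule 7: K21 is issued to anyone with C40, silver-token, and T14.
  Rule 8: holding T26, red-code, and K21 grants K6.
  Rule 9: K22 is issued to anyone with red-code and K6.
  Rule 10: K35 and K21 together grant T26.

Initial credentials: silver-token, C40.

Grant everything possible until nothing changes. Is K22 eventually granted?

Yes

Holding silver-token grants T14 (Rule 6).
Holding C40, silver-token, and T14 grants K21 (Rule 7).
Holding T14 and K21 grants K22 (Rule 3).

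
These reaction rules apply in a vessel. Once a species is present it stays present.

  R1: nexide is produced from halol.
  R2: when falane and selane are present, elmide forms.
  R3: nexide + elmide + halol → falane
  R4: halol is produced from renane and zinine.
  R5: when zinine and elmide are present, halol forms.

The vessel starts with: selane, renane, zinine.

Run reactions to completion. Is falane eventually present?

falane would need nexide, elmide, and halol (R3), but elmide never forms.

No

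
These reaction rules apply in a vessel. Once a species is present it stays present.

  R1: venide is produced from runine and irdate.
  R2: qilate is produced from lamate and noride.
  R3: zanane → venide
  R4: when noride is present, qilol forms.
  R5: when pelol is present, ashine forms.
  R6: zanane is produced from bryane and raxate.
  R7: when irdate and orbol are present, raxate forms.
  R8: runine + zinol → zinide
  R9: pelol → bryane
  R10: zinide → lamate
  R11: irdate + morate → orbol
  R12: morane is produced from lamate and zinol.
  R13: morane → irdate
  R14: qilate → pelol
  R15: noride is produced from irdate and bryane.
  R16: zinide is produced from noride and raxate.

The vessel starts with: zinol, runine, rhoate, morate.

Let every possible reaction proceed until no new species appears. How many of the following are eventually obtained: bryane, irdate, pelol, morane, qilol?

runine and zinol present → zinide forms (R8).
zinide present → lamate forms (R10).
lamate and zinol present → morane forms (R12).
morane present → irdate forms (R13).
bryane would need pelol (R9), but pelol never forms.
irdate: reached.
pelol would need qilate (R14), but qilate never forms.
morane: reached.
qilol would need noride (R4), but noride never forms.
Reached: irdate and morane — 2 of the 5.

2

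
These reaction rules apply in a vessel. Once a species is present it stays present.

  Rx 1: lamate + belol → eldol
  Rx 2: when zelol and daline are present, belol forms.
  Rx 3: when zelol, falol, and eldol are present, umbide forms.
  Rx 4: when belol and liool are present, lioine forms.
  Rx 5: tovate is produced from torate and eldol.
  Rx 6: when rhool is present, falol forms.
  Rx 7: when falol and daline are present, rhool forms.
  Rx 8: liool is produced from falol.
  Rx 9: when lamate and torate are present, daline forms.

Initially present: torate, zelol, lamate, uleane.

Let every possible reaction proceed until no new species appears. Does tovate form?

Yes

lamate and torate present → daline forms (Rx 9).
zelol and daline present → belol forms (Rx 2).
lamate and belol present → eldol forms (Rx 1).
torate and eldol present → tovate forms (Rx 5).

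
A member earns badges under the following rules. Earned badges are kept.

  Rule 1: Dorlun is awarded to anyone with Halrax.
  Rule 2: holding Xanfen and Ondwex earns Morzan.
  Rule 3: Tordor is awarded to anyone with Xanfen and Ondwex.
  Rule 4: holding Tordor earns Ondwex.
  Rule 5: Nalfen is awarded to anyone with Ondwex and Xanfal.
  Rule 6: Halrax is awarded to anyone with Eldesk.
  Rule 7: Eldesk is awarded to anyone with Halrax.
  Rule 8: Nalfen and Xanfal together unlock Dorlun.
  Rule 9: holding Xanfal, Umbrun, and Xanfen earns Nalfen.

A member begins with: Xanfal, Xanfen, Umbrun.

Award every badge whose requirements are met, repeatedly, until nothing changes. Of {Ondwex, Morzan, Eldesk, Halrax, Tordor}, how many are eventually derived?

0

Ondwex would need Tordor (Rule 4), but Tordor is never earned.
Morzan would need Xanfen and Ondwex (Rule 2), but Ondwex is never earned.
Eldesk would need Halrax (Rule 7), but Halrax is never earned.
Halrax would need Eldesk (Rule 6), but Eldesk is never earned.
Tordor would need Xanfen and Ondwex (Rule 3), but Ondwex is never earned.
None of the 5 are reached.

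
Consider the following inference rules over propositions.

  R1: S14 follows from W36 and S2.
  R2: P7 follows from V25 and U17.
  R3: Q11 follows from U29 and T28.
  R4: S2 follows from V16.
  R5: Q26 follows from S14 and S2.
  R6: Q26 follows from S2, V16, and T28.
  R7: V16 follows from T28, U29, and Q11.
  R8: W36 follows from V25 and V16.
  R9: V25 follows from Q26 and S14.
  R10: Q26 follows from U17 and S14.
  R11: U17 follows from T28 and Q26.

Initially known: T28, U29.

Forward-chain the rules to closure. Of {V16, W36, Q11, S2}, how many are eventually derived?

From U29 and T28, R3 gives Q11.
T28, U29, and Q11 hold, so V16 follows (R7).
V16 holds, so S2 follows (R4).
V16: reached.
W36 would need V25 and V16 (R8), but V25 is never established.
Q11: reached.
S2: reached.
Reached: V16, Q11, and S2 — 3 of the 4.

3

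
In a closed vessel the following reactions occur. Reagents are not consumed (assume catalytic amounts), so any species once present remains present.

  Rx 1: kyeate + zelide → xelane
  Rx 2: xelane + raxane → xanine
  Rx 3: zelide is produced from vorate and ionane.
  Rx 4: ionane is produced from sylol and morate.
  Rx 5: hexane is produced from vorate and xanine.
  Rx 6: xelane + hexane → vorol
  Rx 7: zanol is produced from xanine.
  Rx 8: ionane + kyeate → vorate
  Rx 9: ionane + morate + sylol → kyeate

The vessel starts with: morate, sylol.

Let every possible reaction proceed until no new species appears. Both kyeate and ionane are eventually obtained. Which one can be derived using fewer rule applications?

ionane

ionane: sylol and morate present → ionane forms (Rx 4). [1 rule application]
kyeate: sylol and morate present → ionane forms (Rx 4). ionane, morate, and sylol present → kyeate forms (Rx 9). [2 rule applications]
ionane needs fewer.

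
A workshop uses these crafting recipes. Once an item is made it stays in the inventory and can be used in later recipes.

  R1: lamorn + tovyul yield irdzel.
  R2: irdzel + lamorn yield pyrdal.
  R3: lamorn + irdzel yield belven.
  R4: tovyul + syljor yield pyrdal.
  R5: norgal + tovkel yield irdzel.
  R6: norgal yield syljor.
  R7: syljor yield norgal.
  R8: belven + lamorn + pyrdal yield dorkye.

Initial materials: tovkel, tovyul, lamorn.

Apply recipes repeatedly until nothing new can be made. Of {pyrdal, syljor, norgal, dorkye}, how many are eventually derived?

2

Using R1, lamorn and tovyul make irdzel.
Using R2, irdzel and lamorn make pyrdal.
lamorn + irdzel → belven (R3).
Using R8, belven, lamorn, and pyrdal make dorkye.
pyrdal: reached.
syljor would need norgal (R6), but norgal is never obtained.
norgal would need syljor (R7), but syljor is never obtained.
dorkye: reached.
Reached: pyrdal and dorkye — 2 of the 4.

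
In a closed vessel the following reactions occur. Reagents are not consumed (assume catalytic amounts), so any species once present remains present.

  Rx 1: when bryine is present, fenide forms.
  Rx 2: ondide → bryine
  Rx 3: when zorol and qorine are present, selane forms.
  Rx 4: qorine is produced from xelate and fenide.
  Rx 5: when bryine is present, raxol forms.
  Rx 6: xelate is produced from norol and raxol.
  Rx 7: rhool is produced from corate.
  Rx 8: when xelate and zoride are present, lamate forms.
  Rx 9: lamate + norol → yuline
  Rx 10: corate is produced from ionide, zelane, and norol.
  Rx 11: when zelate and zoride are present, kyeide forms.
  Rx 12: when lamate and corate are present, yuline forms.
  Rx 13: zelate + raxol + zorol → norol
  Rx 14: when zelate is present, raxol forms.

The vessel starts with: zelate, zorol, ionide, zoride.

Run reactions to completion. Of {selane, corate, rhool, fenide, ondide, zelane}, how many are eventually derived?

selane would need zorol and qorine (Rx 3), but qorine never forms.
corate would need ionide, zelane, and norol (Rx 10), but zelane never forms.
rhool would need corate (Rx 7), but corate never forms.
fenide would need bryine (Rx 1), but bryine never forms.
No rule produces ondide, and it is not given.
No rule produces zelane, and it is not given.
None of the 6 are reached.

0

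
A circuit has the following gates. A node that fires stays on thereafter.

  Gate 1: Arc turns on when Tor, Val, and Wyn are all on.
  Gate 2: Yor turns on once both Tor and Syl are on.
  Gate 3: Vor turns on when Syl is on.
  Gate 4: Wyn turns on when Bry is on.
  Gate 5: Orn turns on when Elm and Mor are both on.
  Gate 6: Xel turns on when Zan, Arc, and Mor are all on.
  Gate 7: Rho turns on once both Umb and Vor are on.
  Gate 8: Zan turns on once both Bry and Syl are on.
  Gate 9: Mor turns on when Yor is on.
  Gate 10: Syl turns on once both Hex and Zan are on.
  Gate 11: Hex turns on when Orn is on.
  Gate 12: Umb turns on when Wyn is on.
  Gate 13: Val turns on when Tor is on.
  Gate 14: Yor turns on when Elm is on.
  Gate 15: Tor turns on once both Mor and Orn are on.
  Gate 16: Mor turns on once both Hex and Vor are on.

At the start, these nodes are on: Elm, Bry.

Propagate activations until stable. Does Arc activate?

Gate 14: Elm on → Yor on.
Gate 4: Bry on → Wyn on.
Gate 9: Yor on → Mor on.
Gate 5: Elm and Mor on → Orn on.
Mor and Orn are on, so Tor turns on (Gate 15).
Tor is on, so Val turns on (Gate 13).
Gate 1: Tor, Val, and Wyn on → Arc on.

Yes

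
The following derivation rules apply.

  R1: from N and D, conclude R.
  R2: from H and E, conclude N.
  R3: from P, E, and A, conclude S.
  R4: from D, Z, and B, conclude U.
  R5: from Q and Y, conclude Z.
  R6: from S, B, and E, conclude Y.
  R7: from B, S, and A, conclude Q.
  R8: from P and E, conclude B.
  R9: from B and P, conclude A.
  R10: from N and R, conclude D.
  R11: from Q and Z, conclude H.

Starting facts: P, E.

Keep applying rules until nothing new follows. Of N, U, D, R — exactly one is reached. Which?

From P and E, R8 gives B.
B and P hold, so A follows (R9).
From P, E, and A, R3 gives S.
From B, S, and A, R7 gives Q.
From S, B, and E, R6 gives Y.
From Q and Y, R5 gives Z.
From Q and Z, R11 gives H.
From H and E, R2 gives N.
U would need D, Z, and B (R4), but D is never established. D would need N and R (R10), but R is never established. R would need N and D (R1), but D is never established.

N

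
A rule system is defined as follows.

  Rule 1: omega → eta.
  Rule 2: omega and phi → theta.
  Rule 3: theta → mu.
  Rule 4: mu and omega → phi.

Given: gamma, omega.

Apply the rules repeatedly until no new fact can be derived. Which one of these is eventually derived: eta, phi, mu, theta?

eta

From omega, Rule 1 gives eta.
theta would need omega and phi (Rule 2), but phi is never established. mu would need theta (Rule 3), but theta is never established. phi would need mu and omega (Rule 4), but mu is never established.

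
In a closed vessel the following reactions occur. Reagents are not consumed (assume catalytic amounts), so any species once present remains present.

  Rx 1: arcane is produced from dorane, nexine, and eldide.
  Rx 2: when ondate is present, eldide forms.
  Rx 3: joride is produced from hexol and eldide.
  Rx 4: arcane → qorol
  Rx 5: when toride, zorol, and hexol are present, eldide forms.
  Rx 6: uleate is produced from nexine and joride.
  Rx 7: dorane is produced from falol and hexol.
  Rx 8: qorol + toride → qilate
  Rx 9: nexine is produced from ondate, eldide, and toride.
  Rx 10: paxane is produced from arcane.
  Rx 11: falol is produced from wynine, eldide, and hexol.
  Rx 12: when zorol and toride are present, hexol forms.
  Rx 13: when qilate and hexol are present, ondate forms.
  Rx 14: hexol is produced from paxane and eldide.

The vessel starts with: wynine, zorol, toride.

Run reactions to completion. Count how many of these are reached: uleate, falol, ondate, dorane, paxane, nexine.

2

zorol and toride present → hexol forms (Rx 12).
toride, zorol, and hexol present → eldide forms (Rx 5).
wynine, eldide, and hexol present → falol forms (Rx 11).
falol and hexol present → dorane forms (Rx 7).
uleate would need nexine and joride (Rx 6), but nexine never forms.
falol: reached.
ondate would need qilate and hexol (Rx 13), but qilate never forms.
dorane: reached.
paxane would need arcane (Rx 10), but arcane never forms.
nexine would need ondate, eldide, and toride (Rx 9), but ondate never forms.
Reached: falol and dorane — 2 of the 6.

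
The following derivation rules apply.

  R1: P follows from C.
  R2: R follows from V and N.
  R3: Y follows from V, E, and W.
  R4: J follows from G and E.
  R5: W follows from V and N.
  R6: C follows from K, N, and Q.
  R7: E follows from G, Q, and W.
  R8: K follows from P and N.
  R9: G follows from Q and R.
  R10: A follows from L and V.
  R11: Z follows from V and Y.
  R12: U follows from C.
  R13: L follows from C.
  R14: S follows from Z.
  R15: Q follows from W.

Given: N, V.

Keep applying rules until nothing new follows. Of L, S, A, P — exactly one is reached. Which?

S

From V and N, R5 gives W.
V and N hold, so R follows (R2).
From W, R15 gives Q.
From Q and R, R9 gives G.
From G, Q, and W, R7 gives E.
V, E, and W hold, so Y follows (R3).
From V and Y, R11 gives Z.
Z holds, so S follows (R14).
A would need L and V (R10), but L is never established. P would need C (R1), but C is never established. L would need C (R13), but C is never established.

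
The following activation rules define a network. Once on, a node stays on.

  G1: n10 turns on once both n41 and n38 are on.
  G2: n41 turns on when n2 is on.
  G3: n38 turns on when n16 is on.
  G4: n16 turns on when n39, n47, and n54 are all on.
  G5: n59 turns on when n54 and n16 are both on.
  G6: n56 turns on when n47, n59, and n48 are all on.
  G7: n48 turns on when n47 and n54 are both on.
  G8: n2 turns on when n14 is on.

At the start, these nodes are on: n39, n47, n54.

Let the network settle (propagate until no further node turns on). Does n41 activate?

No

n41 would need n2 (G2), but n2 never turns on.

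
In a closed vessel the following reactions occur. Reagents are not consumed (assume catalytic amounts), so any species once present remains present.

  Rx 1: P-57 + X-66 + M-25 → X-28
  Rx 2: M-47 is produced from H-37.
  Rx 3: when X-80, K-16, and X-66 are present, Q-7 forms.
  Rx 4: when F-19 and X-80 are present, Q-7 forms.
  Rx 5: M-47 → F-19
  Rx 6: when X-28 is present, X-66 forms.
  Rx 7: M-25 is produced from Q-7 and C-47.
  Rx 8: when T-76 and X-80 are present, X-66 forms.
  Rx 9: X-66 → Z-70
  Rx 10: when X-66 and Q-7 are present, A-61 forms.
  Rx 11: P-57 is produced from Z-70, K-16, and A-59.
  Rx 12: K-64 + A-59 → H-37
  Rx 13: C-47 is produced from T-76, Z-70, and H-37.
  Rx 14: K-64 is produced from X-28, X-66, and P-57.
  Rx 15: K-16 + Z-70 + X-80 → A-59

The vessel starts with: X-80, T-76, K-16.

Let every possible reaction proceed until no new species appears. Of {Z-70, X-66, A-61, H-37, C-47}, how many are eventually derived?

T-76 and X-80 present → X-66 forms (Rx 8).
X-80, K-16, and X-66 present → Q-7 forms (Rx 3).
X-66 present → Z-70 forms (Rx 9).
X-66 and Q-7 present → A-61 forms (Rx 10).
Z-70: reached.
X-66: reached.
A-61: reached.
H-37 would need K-64 and A-59 (Rx 12), but K-64 never forms.
C-47 would need T-76, Z-70, and H-37 (Rx 13), but H-37 never forms.
Reached: Z-70, X-66, and A-61 — 3 of the 5.

3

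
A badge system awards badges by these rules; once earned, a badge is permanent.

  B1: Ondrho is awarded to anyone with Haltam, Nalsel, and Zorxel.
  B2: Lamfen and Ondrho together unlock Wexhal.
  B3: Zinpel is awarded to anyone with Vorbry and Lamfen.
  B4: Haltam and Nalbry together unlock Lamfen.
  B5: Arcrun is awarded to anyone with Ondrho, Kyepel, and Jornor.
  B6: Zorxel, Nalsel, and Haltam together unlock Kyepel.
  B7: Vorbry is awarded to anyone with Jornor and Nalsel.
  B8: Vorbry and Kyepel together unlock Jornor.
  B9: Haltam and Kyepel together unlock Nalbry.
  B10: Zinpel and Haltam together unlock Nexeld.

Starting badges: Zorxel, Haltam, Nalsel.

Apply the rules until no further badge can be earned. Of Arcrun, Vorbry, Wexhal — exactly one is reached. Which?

Wexhal

With Zorxel, Nalsel, and Haltam, Kyepel is earned (B6).
With Haltam, Nalsel, and Zorxel, Ondrho is earned (B1).
With Haltam and Kyepel, Nalbry is earned (B9).
With Haltam and Nalbry, Lamfen is earned (B4).
With Lamfen and Ondrho, Wexhal is earned (B2).
Vorbry would need Jornor and Nalsel (B7), but Jornor is never earned. Arcrun would need Ondrho, Kyepel, and Jornor (B5), but Jornor is never earned.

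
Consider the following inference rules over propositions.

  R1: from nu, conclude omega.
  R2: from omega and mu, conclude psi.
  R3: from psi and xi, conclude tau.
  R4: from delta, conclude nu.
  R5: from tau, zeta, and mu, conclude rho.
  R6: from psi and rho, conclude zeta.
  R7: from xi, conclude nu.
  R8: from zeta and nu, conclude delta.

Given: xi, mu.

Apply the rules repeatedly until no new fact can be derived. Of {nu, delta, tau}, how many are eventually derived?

2

From xi, R7 gives nu.
nu holds, so omega follows (R1).
omega and mu hold, so psi follows (R2).
From psi and xi, R3 gives tau.
nu: reached.
delta would need zeta and nu (R8), but zeta is never established.
tau: reached.
Reached: nu and tau — 2 of the 3.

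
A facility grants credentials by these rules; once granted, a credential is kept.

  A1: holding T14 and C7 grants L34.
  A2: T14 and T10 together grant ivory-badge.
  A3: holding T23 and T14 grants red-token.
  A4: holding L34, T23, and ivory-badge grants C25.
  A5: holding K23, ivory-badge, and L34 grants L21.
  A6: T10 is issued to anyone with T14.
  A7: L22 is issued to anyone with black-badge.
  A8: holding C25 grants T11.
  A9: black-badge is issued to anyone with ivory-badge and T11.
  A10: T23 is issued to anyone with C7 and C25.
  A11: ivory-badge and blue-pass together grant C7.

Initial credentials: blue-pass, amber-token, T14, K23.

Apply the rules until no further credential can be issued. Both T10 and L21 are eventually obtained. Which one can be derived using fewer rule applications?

T10: Holding T14 grants T10 (A6). [1 rule application]
L21: Holding T14 grants T10 (A6). Holding T14 and T10 grants ivory-badge (A2). Holding ivory-badge and blue-pass grants C7 (A11). Holding T14 and C7 grants L34 (A1). Holding K23, ivory-badge, and L34 grants L21 (A5). [5 rule applications]
T10 needs fewer.

T10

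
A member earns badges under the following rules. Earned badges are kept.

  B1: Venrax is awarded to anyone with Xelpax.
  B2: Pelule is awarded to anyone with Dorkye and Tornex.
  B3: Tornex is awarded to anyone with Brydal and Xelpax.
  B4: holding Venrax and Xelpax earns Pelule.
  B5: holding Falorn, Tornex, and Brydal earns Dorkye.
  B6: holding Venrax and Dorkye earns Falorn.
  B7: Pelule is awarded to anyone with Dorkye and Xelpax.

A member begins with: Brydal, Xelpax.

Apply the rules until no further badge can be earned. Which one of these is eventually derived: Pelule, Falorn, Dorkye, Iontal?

With Xelpax, Venrax is earned (B1).
With Venrax and Xelpax, Pelule is earned (B4).
Falorn would need Venrax and Dorkye (B6), but Dorkye is never earned. No rule produces Iontal, and it is not given. Dorkye would need Falorn, Tornex, and Brydal (B5), but Falorn is never earned.

Pelule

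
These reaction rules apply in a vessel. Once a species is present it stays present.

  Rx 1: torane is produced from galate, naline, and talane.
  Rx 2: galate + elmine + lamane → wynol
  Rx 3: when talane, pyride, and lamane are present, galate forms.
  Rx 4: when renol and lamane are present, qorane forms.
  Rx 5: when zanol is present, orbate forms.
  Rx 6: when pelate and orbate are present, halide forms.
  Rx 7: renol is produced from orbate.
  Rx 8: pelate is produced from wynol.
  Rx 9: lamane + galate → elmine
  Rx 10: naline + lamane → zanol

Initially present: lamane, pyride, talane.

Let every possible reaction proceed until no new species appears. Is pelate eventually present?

talane, pyride, and lamane present → galate forms (Rx 3).
lamane and galate present → elmine forms (Rx 9).
galate, elmine, and lamane present → wynol forms (Rx 2).
wynol present → pelate forms (Rx 8).

Yes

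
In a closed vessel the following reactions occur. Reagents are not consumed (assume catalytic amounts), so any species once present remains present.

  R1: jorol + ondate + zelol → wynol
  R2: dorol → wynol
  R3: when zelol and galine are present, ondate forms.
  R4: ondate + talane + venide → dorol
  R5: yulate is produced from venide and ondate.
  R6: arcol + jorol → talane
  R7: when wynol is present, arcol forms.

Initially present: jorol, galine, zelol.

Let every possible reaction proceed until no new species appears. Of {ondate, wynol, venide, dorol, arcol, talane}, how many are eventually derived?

zelol and galine present → ondate forms (R3).
jorol, ondate, and zelol present → wynol forms (R1).
wynol present → arcol forms (R7).
arcol and jorol present → talane forms (R6).
ondate: reached.
wynol: reached.
No rule produces venide, and it is not given.
dorol would need ondate, talane, and venide (R4), but venide never forms.
arcol: reached.
talane: reached.
Reached: ondate, wynol, arcol, and talane — 4 of the 6.

4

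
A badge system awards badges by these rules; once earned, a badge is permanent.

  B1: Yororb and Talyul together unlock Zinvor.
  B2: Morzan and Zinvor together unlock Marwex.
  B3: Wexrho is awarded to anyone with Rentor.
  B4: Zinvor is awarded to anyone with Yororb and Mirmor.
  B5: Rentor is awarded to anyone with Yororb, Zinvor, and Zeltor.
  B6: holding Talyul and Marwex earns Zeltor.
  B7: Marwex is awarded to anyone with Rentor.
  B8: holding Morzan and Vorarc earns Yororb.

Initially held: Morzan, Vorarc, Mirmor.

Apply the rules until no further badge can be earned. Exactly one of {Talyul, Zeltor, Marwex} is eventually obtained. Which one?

Marwex

With Morzan and Vorarc, Yororb is earned (B8).
With Yororb and Mirmor, Zinvor is earned (B4).
With Morzan and Zinvor, Marwex is earned (B2).
No rule produces Talyul, and it is not given. Zeltor would need Talyul and Marwex (B6), but Talyul is never earned.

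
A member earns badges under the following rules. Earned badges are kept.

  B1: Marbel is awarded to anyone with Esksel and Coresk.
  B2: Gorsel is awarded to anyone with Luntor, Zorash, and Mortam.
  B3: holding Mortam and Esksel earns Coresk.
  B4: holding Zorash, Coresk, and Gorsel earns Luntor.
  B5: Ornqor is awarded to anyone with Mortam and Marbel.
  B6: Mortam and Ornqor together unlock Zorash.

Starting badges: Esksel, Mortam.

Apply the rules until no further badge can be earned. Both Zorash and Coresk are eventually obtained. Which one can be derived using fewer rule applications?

Coresk: With Mortam and Esksel, Coresk is earned (B3). [1 rule application]
Zorash: With Mortam and Esksel, Coresk is earned (B3). With Esksel and Coresk, Marbel is earned (B1). With Mortam and Marbel, Ornqor is earned (B5). With Mortam and Ornqor, Zorash is earned (B6). [4 rule applications]
Coresk needs fewer.

Coresk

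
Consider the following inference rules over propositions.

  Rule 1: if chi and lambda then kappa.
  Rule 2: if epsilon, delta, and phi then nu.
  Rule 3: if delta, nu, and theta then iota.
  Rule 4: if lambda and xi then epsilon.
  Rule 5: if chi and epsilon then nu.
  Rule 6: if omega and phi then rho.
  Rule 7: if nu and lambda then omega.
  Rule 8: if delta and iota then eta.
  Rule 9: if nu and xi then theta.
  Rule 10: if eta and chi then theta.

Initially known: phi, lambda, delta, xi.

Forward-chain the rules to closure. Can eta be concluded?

Yes

lambda and xi hold, so epsilon follows (Rule 4).
From epsilon, delta, and phi, Rule 2 gives nu.
nu and xi hold, so theta follows (Rule 9).
From delta, nu, and theta, Rule 3 gives iota.
From delta and iota, Rule 8 gives eta.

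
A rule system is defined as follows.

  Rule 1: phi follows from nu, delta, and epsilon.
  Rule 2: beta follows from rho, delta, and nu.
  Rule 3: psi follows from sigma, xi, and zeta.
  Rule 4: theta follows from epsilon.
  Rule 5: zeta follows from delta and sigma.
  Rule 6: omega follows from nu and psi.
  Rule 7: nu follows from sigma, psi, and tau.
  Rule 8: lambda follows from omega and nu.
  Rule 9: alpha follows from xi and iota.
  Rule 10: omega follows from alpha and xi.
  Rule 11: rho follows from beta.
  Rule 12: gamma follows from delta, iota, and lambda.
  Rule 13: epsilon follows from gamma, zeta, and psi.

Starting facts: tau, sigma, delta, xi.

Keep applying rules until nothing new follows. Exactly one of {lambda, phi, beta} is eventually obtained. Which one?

delta and sigma hold, so zeta follows (Rule 5).
sigma, xi, and zeta hold, so psi follows (Rule 3).
From sigma, psi, and tau, Rule 7 gives nu.
From nu and psi, Rule 6 gives omega.
From omega and nu, Rule 8 gives lambda.
beta would need rho, delta, and nu (Rule 2), but rho is never established. phi would need nu, delta, and epsilon (Rule 1), but epsilon is never established.

lambda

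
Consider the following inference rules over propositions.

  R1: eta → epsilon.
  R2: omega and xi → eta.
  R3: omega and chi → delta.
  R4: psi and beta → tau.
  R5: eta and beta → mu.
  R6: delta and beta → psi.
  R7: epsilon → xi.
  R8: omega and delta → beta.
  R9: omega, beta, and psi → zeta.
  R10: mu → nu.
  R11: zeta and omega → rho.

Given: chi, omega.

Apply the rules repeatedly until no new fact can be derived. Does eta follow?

No

eta would need omega and xi (R2), but xi is never established.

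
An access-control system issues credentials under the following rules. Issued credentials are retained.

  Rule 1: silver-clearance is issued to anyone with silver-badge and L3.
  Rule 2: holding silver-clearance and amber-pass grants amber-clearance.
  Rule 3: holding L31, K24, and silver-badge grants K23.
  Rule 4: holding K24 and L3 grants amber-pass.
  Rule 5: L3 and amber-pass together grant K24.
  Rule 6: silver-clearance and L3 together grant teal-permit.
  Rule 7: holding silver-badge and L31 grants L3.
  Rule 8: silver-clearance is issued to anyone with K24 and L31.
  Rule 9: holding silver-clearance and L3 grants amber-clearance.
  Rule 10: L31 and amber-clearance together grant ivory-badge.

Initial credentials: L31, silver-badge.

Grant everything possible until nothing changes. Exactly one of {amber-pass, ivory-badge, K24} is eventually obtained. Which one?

ivory-badge

Holding silver-badge and L31 grants L3 (Rule 7).
Holding silver-badge and L3 grants silver-clearance (Rule 1).
Holding silver-clearance and L3 grants amber-clearance (Rule 9).
Holding L31 and amber-clearance grants ivory-badge (Rule 10).
K24 would need L3 and amber-pass (Rule 5), but amber-pass is never granted. amber-pass would need K24 and L3 (Rule 4), but K24 is never granted.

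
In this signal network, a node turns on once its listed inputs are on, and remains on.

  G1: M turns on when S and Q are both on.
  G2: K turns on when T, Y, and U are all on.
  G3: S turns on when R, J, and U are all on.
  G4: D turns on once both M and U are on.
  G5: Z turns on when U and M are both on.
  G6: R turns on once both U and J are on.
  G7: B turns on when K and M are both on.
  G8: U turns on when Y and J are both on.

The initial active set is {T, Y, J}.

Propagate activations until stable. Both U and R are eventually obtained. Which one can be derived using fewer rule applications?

U

U: G8: Y and J on → U on. [1 rule application]
R: G8: Y and J on → U on. U and J are on, so R turns on (G6). [2 rule applications]
U needs fewer.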